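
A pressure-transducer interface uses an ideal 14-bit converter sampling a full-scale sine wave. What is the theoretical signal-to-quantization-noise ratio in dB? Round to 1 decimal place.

86.0 dB

6.02(14) + 1.76 = 84.28 + 1.76 = 86.04 dB.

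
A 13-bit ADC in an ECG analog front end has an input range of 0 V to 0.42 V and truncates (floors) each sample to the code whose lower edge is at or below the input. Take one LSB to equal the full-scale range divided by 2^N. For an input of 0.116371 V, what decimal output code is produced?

Full-scale range = 0.42 V. LSB = 0.42 V / 2^13 ≈ 51.27 µV.
(V_in − V_min) × 2^13/range = (0.116371 − (0)) × 8192/0.42 = 2269.789.
Floor → code = 2269.

2269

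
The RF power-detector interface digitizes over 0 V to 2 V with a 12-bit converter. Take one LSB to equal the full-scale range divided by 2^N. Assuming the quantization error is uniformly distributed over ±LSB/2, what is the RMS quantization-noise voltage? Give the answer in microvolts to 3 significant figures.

141 µV

Span = 2 V.
One LSB is 2 V / 4096 = 488.28 µV.
RMS of a uniform error over width LSB is LSB/√12 = 141 µV.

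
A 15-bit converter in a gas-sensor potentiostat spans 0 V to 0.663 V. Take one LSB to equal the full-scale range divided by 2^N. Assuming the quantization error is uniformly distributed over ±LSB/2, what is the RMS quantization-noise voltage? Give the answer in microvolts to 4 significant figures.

V_FS = 0.663 V.
One LSB is 0.663 V / 32768 = 20.2332 µV.
For a uniform distribution on [−LSB/2, +LSB/2], V_rms = LSB/√12 = 20.2332 µV/3.4641 = 5.841 µV.

5.841 µV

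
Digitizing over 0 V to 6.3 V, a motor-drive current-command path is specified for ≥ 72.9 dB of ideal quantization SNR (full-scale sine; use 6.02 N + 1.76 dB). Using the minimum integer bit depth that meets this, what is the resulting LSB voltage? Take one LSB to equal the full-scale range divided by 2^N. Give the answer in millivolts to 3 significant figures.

1.54 mV

Span = 6.3 V.
Required N = ⌈(72.9 − 1.76)/6.02⌉ = ⌈11.817⌉ = 12.
One LSB is 6.3 V / 4096 = 1.54 mV.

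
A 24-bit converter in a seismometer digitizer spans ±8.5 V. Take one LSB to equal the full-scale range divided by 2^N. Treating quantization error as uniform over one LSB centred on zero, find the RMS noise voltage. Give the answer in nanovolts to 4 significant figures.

The full-scale span is 8.5 − (-8.5) = 17 V.
One LSB is 17 V / 16777216 = 1.01328 µV.
V_rms = LSB/√12 = 1.01328 µV / √12 = 292.5 nV.

292.5 nV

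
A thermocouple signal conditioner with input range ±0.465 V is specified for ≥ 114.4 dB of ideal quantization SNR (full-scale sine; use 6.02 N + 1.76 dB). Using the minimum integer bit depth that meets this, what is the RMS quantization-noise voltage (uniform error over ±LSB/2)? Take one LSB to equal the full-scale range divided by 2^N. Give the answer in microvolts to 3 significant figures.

Full-scale range = 0.465 V − (-0.465 V) = 0.93 V.
Required N = ⌈(114.4 − 1.76)/6.02⌉ = ⌈18.711⌉ = 19.
One LSB is 0.93 V / 524288 = 1.7738 µV.
σ_q = LSB/√12 = 1.7738 µV/3.4641 = 0.512 µV.

0.512 µV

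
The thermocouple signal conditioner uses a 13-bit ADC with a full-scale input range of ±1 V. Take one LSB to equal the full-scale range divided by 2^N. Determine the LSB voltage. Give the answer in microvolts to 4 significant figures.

244.1 µV

The full-scale span is 1 − (-1) = 2 V.
There are 2^13 = 8192 steps.
Step size = 2/8192 V = 244.1 µV.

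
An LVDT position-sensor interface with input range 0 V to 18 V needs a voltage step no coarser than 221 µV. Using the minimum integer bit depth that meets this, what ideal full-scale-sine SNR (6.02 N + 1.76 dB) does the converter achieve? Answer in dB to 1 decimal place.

Range is 18 V.
Need 2^N ≥ 18 V / 221 µV = 81450 → N_min = 17.
6.02(17) + 1.76 = 104.10 dB.

104.1 dB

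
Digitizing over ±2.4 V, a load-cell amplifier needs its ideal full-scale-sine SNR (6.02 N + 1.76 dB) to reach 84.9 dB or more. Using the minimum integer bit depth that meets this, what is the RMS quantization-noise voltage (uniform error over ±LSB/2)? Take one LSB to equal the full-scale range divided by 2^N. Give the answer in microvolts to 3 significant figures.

Full-scale range = 2.4 V − (-2.4 V) = 4.8 V.
6.02 N + 1.76 ≥ 84.9 gives N ≥ 13.811, so the minimum integer is 14.
One LSB is 4.8 V / 16384 = 292.97 µV.
V_rms = LSB/√12 = 84.6 µV.

84.6 µV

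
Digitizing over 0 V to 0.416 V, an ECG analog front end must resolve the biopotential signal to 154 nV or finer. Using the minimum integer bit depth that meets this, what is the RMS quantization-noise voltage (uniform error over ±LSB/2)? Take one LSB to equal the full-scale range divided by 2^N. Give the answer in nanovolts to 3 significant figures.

Full-scale range = 0.416 V.
0.416 V / 154 nV = 2.701e6. Since 2^21 = 2097152 and 2^22 = 4194304, N = 22.
One LSB is 0.416 V / 4194304 = 99.182 nV.
σ_q = LSB/√12 = 99.182 nV/3.4641 = 28.6 nV.

28.6 nV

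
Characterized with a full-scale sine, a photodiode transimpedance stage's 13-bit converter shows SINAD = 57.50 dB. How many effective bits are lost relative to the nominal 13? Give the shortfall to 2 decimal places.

3.74 bits

ENOB = (SINAD − 1.76)/6.02 = (57.50 − 1.76)/6.02 = 9.2591 bits.
Shortfall = 13 − 9.2591 = 3.7409 bits.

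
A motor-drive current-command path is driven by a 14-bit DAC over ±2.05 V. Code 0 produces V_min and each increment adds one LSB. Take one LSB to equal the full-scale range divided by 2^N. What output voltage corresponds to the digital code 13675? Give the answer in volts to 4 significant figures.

Range = 2.05 − (-2.05) = 4.1 V. LSB = 4.1 V / 2^14.
V_out = -2.05 + 13675 × (4.1/16384) V
      = -2.05 V + 3.42209 V = 1.37209 V.

1.372 V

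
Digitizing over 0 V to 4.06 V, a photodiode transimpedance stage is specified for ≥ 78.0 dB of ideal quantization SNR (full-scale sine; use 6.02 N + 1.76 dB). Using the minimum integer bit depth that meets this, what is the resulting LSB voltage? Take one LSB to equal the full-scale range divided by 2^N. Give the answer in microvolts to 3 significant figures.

496 µV

Full-scale range = 4.06 V.
N ≥ (78.0 − 1.76)/6.02 = 12.664 → N_min = 13.
Step size = 4.06/8192 V = 496 µV.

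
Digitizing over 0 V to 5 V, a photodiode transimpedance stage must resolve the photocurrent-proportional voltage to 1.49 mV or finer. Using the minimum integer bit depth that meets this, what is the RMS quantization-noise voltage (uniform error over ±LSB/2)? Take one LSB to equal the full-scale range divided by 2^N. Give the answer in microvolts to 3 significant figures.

V_FS = 5 V.
Need 2^N ≥ 5 V / 1.49 mV = 3356 → N_min = 12.
LSB = 5 V / 2^12 = 1.2207 mV.
V_rms = LSB/√12 = 352 µV.

352 µV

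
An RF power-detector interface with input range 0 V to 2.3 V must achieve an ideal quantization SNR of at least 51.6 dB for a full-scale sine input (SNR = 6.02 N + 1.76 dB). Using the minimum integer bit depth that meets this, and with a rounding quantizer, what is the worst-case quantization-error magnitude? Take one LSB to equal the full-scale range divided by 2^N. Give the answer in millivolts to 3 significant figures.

2.25 mV

V_FS = 2.3 V.
Required N = ⌈(51.6 − 1.76)/6.02⌉ = ⌈8.279⌉ = 9.
LSB = 2.3 V / 2^9 = 4.4922 mV.
|e|_max = LSB/2 = 2.25 mV.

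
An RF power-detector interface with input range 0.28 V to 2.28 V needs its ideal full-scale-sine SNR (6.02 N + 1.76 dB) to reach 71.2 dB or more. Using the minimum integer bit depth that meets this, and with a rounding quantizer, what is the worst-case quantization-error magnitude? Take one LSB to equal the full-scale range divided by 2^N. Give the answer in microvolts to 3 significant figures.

The full-scale span is 2.28 − (0.28) = 2 V.
N ≥ (71.2 − 1.76)/6.02 = 11.535 → N_min = 12.
LSB = 2 V ÷ 2^12 = 2/4096 V = 488.28 µV.
Max error for round-to-nearest is LSB/2 = 244 µV.

244 µV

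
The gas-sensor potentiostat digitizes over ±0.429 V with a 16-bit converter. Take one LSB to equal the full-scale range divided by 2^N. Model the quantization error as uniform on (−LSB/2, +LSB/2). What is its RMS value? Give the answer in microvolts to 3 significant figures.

Range = 0.429 − (-0.429) = 0.858 V.
LSB = 0.858 V ÷ 2^16 = 0.858/65536 V = 13.092 µV.
V_rms = LSB/√12 = 13.092 µV / √12 = 3.78 µV.

3.78 µV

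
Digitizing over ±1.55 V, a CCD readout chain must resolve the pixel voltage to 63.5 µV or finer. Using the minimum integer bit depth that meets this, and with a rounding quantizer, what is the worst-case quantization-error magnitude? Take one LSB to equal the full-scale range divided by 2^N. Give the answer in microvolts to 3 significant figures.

Full-scale range = 1.55 V − (-1.55 V) = 3.1 V.
Levels needed ≥ 3.1/63.5 µV = 48820. 2^16 = 65536 suffices, so N_min = 16.
LSB = 3.1 V ÷ 2^16 = 3.1/65536 V = 47.302 µV.
|e|_max = LSB/2 = 23.7 µV.

23.7 µV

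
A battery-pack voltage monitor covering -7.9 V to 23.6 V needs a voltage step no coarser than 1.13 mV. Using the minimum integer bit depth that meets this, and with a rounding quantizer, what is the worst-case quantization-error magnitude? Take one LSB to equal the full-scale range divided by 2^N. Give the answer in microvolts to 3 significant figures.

481 µV

Span: 23.6 V − (-7.9 V) = 31.5 V.
Levels needed ≥ 31.5/1.13 mV = 27880. 2^15 = 32768 suffices, so N_min = 15.
LSB = 31.5 V ÷ 2^15 = 31.5/32768 V = 0.96130 mV.
|e|_max = LSB/2 = 481 µV.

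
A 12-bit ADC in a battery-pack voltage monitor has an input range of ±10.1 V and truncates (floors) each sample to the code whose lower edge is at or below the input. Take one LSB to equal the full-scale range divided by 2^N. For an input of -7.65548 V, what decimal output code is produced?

495

The full-scale span is 10.1 − (-10.1) = 20.2 V. LSB = 20.2 V / 2^12 ≈ 4.932 mV.
code = ⌊(V_in − V_min)/LSB⌋ = ⌊(V_in − V_min) × 2^12 / range⌋
     = ⌊(-7.65548 − (-10.1)) × 4096 / 20.2⌋ = ⌊2.44452 × 4096/20.2⌋
     = ⌊495.681⌋ = 495.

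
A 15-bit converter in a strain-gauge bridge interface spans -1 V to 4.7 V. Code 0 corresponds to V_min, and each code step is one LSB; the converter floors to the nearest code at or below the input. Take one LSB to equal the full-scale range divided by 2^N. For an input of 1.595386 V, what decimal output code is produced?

Full-scale range = 4.7 V − (-1 V) = 5.7 V. LSB = 5.7 V / 2^15 ≈ 174.0 µV.
V_in − V_min = 1.595386 − (-1) = 2.595386 V.
Divide by LSB: 2.595386 × 32768/5.7 = 14920.2822.
Truncating gives code 14920.

14920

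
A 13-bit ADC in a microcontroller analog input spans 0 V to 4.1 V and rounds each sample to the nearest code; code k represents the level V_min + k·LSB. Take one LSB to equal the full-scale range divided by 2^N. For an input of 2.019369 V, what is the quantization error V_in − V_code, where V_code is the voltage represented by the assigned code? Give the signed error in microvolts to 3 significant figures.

−101 µV

Full-scale range = 4.1 V. LSB = 4.1 V / 2^13 ≈ 0.5005 mV.
(2.019369 − (0)) / LSB = 2.019369 × 8192/4.1 = 4034.7978. Nearest integer: k = 4035.
V_code = V_min + k × range/2^13 = 0 + 4035 × 4.1/8192 = 2.019470215 V.
V_in − V_code = 2.019369 − (2.019470215) = −101 µV.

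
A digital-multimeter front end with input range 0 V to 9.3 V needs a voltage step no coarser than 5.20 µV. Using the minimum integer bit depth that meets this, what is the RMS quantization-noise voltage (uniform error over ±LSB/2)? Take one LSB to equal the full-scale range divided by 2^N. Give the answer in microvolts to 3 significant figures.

1.28 µV

Span = 9.3 V.
Levels needed ≥ 9.3/5.20 µV = 1.788e6. 2^21 = 2097152 suffices, so N_min = 21.
Step size = 9.3/2097152 V = 4.4346 µV.
V_rms = LSB/√12 = 1.28 µV.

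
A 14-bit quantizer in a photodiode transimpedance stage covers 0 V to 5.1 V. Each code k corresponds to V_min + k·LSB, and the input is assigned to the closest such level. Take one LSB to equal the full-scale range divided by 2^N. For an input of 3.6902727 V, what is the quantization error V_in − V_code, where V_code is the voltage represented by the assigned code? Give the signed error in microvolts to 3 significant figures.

Span = 5.1 V. LSB = 5.1 V / 2^14 ≈ 311.3 µV.
(V_in − V_min)/LSB = (3.6902727 − (0)) × 16384/5.1 = 11855.1819 → nearest code k = 11855.
V_code = 0 + (11855/16384) × 5.1 = 3.6902160645 V.
e = 3.6902727 − (3.6902160645) = +56.6 µV.

+56.6 µV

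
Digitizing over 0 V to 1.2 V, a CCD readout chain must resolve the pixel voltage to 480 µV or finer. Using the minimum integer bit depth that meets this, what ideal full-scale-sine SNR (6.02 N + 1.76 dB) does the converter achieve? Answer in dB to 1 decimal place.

74.0 dB

Full-scale range = 1.2 V.
1.2 V / 480 µV = 2500. Since 2^11 = 2048 and 2^12 = 4096, N = 12.
SNR = 6.02 × 12 + 1.76 = 74.00 dB.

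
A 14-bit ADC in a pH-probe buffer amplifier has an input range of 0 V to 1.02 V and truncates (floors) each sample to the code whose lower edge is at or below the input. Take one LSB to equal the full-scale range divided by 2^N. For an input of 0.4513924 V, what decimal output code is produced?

7250

Full-scale range = 1.02 V. LSB = 1.02 V / 2^14 ≈ 62.26 µV.
code = ⌊(V_in − V_min)/LSB⌋ = ⌊(V_in − V_min) × 2^14 / range⌋
     = ⌊(0.4513924 − (0)) × 16384 / 1.02⌋ = ⌊0.4513924 × 16384/1.02⌋
     = ⌊7250.601⌋ = 7250.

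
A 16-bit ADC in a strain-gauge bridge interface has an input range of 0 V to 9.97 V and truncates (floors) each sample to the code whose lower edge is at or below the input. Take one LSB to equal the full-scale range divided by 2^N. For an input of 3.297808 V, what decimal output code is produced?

Span = 9.97 V. LSB = 9.97 V / 2^16 ≈ 152.1 µV.
code = ⌊(V_in − V_min)/LSB⌋ = ⌊(V_in − V_min) × 2^16 / range⌋
     = ⌊(3.297808 − (0)) × 65536 / 9.97⌋ = ⌊3.297808 × 65536/9.97⌋
     = ⌊21677.547⌋ = 21677.

21677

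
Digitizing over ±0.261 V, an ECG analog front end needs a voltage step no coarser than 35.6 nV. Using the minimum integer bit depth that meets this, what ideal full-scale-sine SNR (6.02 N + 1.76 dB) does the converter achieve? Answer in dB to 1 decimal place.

Full-scale range = 0.261 V − (-0.261 V) = 0.522 V.
Need 2^N ≥ 0.522 V / 35.6 nV = 1.466e7 → N_min = 24.
6.02(24) + 1.76 = 146.24 dB.

146.2 dB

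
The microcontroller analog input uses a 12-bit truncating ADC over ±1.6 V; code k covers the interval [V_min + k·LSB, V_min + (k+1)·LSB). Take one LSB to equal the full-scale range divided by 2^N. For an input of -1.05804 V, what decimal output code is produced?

Span: 1.6 V − (-1.6 V) = 3.2 V. LSB = 3.2 V / 2^12 ≈ 0.7812 mV.
(V_in − V_min) × 2^12/range = (-1.05804 − (-1.6)) × 4096/3.2 = 693.709.
Floor → code = 693.

693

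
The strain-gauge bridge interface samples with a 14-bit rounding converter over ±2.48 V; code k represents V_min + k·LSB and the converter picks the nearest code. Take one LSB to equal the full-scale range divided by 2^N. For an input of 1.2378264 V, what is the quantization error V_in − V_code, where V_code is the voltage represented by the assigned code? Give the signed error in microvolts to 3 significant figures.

−54.5 µV

Full-scale range = 2.48 V − (-2.48 V) = 4.96 V. LSB = 4.96 V / 2^14 ≈ 302.7 µV.
(1.2378264 − (-2.48)) / LSB = 3.7178264 × 16384/4.96 = 12280.8201. Nearest integer: k = 12281.
V_code = V_min + k × range/2^14 = -2.48 + 12281 × 4.96/16384 = 1.2378808594 V.
e = 1.2378264 − (1.2378808594) = −54.5 µV.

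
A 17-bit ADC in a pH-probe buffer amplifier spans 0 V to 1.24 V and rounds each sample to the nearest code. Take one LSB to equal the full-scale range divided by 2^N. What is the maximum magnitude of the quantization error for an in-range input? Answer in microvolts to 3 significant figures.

V_FS = 1.24 V.
LSB = 1.24 V / 2^17 = 9.4604 µV.
Worst-case error for round-to-nearest is half an LSB: 4.73 µV.

4.73 µV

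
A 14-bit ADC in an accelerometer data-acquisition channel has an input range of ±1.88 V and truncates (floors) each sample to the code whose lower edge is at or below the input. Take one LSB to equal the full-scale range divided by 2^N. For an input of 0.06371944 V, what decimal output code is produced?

8469

Span: 1.88 V − (-1.88 V) = 3.76 V. LSB = 3.76 V / 2^14 ≈ 229.5 µV.
(V_in − V_min) × 2^14/range = (0.06371944 − (-1.88)) × 16384/3.76 = 8469.654.
Floor → code = 8469.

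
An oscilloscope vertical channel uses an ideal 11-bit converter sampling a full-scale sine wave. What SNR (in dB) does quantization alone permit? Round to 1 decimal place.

For an ideal N-bit converter with full-scale sine input, SNR = 6.02 N + 1.76 dB. SNR = 6.02 × 11 + 1.76 = 66.22 + 1.76 = 67.98 dB.

68.0 dB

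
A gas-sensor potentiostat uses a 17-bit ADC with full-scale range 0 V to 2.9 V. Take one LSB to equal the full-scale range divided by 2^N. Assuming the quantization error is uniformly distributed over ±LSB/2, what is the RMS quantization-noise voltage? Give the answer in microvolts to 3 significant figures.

6.39 µV

Range is 2.9 V.
Step size = 2.9/131072 V = 22.125 µV.
For a uniform distribution on [−LSB/2, +LSB/2], V_rms = LSB/√12 = 22.125 µV/3.4641 = 6.39 µV.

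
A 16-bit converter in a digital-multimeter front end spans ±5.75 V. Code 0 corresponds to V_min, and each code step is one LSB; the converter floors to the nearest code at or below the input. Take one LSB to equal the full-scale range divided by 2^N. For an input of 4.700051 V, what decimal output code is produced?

The full-scale span is 5.75 − (-5.75) = 11.5 V. LSB = 11.5 V / 2^16 ≈ 175.5 µV.
(V_in − V_min) × 2^16/range = (4.700051 − (-5.75)) × 65536/11.5 = 59552.569.
Floor → code = 59552.

59552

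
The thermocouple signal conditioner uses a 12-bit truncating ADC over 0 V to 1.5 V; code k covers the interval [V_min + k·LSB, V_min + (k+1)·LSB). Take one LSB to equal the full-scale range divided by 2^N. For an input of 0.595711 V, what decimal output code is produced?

Range is 1.5 V. LSB = 1.5 V / 2^12 ≈ 366.2 µV.
(V_in − V_min) × 2^12/range = (0.595711 − (0)) × 4096/1.5 = 1626.688.
Floor → code = 1626.

1626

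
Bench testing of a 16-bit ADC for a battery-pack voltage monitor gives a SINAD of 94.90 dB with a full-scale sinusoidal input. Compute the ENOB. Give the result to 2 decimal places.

(94.90 − 1.76) / 6.02 = 93.14/6.02 = 15.4718 effective bits.

15.47 bits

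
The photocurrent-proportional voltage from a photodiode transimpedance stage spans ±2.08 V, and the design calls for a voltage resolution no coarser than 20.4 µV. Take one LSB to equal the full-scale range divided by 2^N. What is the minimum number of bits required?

18 bits

The full-scale span is 2.08 − (-2.08) = 4.16 V.
Need 2^N ≥ 4.16 V / 20.4 µV = 203900 → N_min = 18.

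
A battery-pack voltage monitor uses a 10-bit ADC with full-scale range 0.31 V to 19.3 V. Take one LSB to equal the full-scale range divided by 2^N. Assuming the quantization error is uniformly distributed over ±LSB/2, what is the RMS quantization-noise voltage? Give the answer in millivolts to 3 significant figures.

The full-scale span is 19.3 − (0.31) = 18.99 V.
Step size = 18.99/1024 V = 18.545 mV.
For a uniform distribution on [−LSB/2, +LSB/2], V_rms = LSB/√12 = 18.545 mV/3.4641 = 5.35 mV.

5.35 mV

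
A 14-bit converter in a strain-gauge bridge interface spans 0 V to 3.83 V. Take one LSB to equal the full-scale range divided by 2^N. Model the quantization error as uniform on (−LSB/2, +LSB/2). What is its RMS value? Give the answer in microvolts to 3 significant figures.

67.5 µV

V_FS = 3.83 V.
LSB = 3.83 V ÷ 2^14 = 3.83/16384 V = 233.76 µV.
RMS of a uniform error over width LSB is LSB/√12 = 67.5 µV.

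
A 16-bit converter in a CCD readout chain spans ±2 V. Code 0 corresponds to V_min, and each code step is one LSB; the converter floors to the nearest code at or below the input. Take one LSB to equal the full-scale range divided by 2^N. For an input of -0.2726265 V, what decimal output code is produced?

28301

Full-scale range = 2 V − (-2 V) = 4 V. LSB = 4 V / 2^16 ≈ 61.04 µV.
(V_in − V_min) × 2^16/range = (-0.2726265 − (-2)) × 65536/4 = 28301.287.
Floor → code = 28301.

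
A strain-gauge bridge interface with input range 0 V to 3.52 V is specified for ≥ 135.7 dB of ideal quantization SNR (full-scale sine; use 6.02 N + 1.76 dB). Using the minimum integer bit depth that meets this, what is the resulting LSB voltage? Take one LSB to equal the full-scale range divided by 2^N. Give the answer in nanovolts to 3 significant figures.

420 nV

Span = 3.52 V.
N ≥ (135.7 − 1.76)/6.02 = 22.249 → N_min = 23.
Step size = 3.52/8388608 V = 420 nV.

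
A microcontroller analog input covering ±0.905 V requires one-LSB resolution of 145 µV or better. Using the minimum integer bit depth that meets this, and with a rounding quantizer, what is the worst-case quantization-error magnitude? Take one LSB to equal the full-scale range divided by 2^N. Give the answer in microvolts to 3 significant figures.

The full-scale span is 0.905 − (-0.905) = 1.81 V.
Need 2^N ≥ 1.81 V / 145 µV = 12480 → N_min = 14.
One LSB is 1.81 V / 16384 = 110.47 µV.
|e|_max = LSB/2 = 55.2 µV.

55.2 µV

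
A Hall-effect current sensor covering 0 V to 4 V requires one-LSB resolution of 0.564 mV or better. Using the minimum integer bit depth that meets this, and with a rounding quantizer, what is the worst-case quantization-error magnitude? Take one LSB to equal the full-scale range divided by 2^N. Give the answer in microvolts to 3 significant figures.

V_FS = 4 V.
Levels needed ≥ 4/0.564 mV = 7092. 2^13 = 8192 suffices, so N_min = 13.
Step size = 4/8192 V = 488.28 µV.
Half an LSB is 244 µV.

244 µV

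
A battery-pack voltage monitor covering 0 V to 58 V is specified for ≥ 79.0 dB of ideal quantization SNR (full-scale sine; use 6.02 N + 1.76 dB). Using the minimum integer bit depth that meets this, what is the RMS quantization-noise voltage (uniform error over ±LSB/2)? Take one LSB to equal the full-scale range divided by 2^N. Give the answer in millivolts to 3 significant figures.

2.04 mV

Range is 58 V.
6.02 N + 1.76 ≥ 79.0 gives N ≥ 12.831, so the minimum integer is 13.
One LSB is 58 V / 8192 = 7.0801 mV.
RMS noise = LSB/√12 = 2.04 mV.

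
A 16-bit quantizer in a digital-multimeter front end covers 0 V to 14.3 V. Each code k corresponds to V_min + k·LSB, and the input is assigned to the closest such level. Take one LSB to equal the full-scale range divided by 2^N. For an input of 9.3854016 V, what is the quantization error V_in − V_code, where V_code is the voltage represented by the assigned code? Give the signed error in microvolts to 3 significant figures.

Full-scale range = 14.3 V. LSB = 14.3 V / 2^16 ≈ 218.2 µV.
(V_in − V_min)/LSB = (9.3854016 − (0)) × 65536/14.3 = 43012.7048 → nearest code k = 43013.
Reconstructed level: 0 + 43013 × 14.3/65536 V = 9.3854660034 V.
V_in − V_code = 9.3854016 − (9.3854660034) = −64.4 µV.

−64.4 µV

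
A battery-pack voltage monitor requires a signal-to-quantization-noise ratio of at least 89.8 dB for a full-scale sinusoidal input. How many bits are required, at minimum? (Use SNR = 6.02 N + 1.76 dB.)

Solving 6.02 N ≥ 89.8 − 1.76: N ≥ 14.625. Round up → N = 15.

15 bits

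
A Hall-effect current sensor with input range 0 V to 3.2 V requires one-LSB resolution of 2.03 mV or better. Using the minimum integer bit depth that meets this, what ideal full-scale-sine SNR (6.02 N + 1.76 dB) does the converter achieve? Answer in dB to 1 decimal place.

68.0 dB

Range is 3.2 V.
3.2 V / 2.03 mV = 1576. Since 2^10 = 1024 and 2^11 = 2048, N = 11.
Ideal SNR at N = 11: 6.02·11 + 1.76 = 68.0 dB.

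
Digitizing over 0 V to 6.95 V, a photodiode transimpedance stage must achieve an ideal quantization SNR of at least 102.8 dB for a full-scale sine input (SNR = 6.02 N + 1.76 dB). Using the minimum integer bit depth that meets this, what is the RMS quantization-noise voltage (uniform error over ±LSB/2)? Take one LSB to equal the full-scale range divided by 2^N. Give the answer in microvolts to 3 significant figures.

V_FS = 6.95 V.
N ≥ (102.8 − 1.76)/6.02 = 16.784 → N_min = 17.
LSB = 6.95 V ÷ 2^17 = 6.95/131072 V = 53.024 µV.
V_rms = LSB/√12 = 15.3 µV.

15.3 µV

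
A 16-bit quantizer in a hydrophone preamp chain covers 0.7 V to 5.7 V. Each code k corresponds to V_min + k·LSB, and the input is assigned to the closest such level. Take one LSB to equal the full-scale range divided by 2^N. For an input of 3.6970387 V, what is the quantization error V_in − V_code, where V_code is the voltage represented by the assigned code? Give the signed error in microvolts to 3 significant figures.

−16.4 µV

The full-scale span is 5.7 − (0.7) = 5 V. LSB = 5 V / 2^16 ≈ 76.29 µV.
(3.6970387 − (0.7)) / LSB = 2.9970387 × 65536/5 = 39282.7856. Nearest integer: k = 39283.
V_code = V_min + k × range/2^16 = 0.7 + 39283 × 5/65536 = 3.6970550537 V.
Error = V_in − V_code = 3.6970387 − (3.6970550537) = −16.4 µV.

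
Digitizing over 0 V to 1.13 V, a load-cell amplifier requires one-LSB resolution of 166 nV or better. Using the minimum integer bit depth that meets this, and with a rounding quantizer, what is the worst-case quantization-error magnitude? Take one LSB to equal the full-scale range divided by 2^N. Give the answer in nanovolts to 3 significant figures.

67.4 nV

V_FS = 1.13 V.
Required number of levels: 1.13/166 nV = 6.8072e6; smallest N with 2^N ≥ that is 23.
LSB = 1.13 V / 2^23 = 134.71 nV.
|e|_max = LSB/2 = 67.4 nV.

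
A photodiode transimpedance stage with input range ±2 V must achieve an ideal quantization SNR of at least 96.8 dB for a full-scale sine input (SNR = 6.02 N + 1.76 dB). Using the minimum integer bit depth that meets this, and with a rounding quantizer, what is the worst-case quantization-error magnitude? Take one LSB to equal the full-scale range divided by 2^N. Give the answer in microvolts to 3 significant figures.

30.5 µV

Span: 2 V − (-2 V) = 4 V.
N ≥ (96.8 − 1.76)/6.02 = 15.787 → N_min = 16.
One LSB is 4 V / 65536 = 61.035 µV.
|e|_max = LSB/2 = 30.5 µV.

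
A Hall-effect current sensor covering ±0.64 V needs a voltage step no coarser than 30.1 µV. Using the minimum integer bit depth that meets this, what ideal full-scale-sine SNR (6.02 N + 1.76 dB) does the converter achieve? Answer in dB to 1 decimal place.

98.1 dB

Range = 0.64 − (-0.64) = 1.28 V.
Need 2^N ≥ 1.28 V / 30.1 µV = 42520 → N_min = 16.
6.02(16) + 1.76 = 98.08 dB.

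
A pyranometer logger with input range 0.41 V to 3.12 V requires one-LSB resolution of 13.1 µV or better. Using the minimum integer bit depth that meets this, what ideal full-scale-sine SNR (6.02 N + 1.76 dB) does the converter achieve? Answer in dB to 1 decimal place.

Span: 3.12 V − (0.41 V) = 2.71 V.
Levels needed ≥ 2.71/13.1 µV = 206900. 2^18 = 262144 suffices, so N_min = 18.
Ideal SNR at N = 18: 6.02·18 + 1.76 = 110.1 dB.

110.1 dB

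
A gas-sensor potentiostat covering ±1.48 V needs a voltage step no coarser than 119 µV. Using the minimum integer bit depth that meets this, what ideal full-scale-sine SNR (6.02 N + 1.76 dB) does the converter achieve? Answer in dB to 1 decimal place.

Span: 1.48 V − (-1.48 V) = 2.96 V.
Need 2^N ≥ 2.96 V / 119 µV = 24870 → N_min = 15.
6.02(15) + 1.76 = 92.06 dB.

92.1 dB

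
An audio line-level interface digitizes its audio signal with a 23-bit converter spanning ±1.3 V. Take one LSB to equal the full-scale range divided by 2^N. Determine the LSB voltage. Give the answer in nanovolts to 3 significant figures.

310 nV

Span: 1.3 V − (-1.3 V) = 2.6 V.
There are 2^23 = 8388608 steps.
LSB = 2.6 V / 2^23 = 310 nV.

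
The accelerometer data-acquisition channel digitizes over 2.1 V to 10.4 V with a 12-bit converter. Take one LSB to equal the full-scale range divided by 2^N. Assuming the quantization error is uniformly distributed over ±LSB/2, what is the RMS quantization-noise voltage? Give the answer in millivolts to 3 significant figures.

0.585 mV

Span: 10.4 V − (2.1 V) = 8.3 V.
Step size = 8.3/4096 V = 2.0264 mV.
RMS of a uniform error over width LSB is LSB/√12 = 0.585 mV.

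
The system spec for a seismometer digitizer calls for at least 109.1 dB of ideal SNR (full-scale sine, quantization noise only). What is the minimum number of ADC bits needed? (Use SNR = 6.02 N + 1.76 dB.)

6.02 N + 1.76 ≥ 109.1 gives N ≥ 17.831, so the minimum integer is 18.

18 bits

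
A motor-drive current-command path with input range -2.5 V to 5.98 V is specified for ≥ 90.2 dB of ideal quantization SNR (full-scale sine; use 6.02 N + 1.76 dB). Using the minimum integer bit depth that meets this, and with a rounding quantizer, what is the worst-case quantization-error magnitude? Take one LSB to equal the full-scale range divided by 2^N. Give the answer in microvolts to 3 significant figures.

Span: 5.98 V − (-2.5 V) = 8.48 V.
6.02 N + 1.76 ≥ 90.2 gives N ≥ 14.691, so the minimum integer is 15.
One LSB is 8.48 V / 32768 = 258.79 µV.
Half an LSB is 129 µV.

129 µV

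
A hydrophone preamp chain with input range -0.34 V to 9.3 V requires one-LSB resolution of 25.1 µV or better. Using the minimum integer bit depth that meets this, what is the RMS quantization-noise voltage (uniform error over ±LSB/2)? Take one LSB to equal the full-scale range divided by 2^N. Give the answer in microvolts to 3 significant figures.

5.31 µV

Full-scale range = 9.3 V − (-0.34 V) = 9.64 V.
Levels needed ≥ 9.64/25.1 µV = 384100. 2^19 = 524288 suffices, so N_min = 19.
Step size = 9.64/524288 V = 18.387 µV.
σ_q = LSB/√12 = 18.387 µV/3.4641 = 5.31 µV.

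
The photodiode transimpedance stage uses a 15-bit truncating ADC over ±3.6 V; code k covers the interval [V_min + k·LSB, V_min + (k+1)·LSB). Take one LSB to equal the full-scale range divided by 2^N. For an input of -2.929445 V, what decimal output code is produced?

3051

Range = 3.6 − (-3.6) = 7.2 V. LSB = 7.2 V / 2^15 ≈ 219.7 µV.
V_in − V_min = -2.929445 − (-3.6) = 0.670555 V.
Divide by LSB: 0.670555 × 32768/7.2 = 3051.7703.
Truncating gives code 3051.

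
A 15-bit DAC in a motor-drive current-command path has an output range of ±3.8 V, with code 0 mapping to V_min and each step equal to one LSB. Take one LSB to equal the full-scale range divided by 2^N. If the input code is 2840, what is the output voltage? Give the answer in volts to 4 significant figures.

The full-scale span is 3.8 − (-3.8) = 7.6 V. LSB = 7.6 V / 2^15.
V_out = V_min + code × LSB = -3.8 V + 2840 × 7.6 V / 32768
      = -3.8 V + 0.658691 V = -3.14131 V.

-3.141 V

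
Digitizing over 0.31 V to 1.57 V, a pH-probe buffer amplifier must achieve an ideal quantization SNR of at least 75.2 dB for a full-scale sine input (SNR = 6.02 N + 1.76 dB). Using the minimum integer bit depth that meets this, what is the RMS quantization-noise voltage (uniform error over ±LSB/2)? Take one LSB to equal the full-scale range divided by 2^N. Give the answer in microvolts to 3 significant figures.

44.4 µV

The full-scale span is 1.57 − (0.31) = 1.26 V.
Required N = ⌈(75.2 − 1.76)/6.02⌉ = ⌈12.199⌉ = 13.
Step size = 1.26/8192 V = 153.81 µV.
σ_q = LSB/√12 = 153.81 µV/3.4641 = 44.4 µV.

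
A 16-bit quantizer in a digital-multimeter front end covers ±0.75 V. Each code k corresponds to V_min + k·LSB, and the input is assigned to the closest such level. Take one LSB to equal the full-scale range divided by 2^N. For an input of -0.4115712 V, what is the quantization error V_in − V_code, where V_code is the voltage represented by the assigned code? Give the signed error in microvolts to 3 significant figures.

The full-scale span is 0.75 − (-0.75) = 1.5 V. LSB = 1.5 V / 2^16 ≈ 22.89 µV.
(V_in − V_min)/LSB = (-0.4115712 − (-0.75)) × 65536/1.5 = 14786.1799 → nearest code k = 14786.
Reconstructed level: -0.75 + 14786 × 1.5/65536 V = -0.41157531738 V.
Error = V_in − V_code = -0.4115712 − (-0.41157531738) = +4.12 µV.

+4.12 µV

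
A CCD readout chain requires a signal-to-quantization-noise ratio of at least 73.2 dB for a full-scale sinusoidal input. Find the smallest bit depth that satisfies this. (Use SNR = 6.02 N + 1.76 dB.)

12 bits

N ≥ (73.2 − 1.76)/6.02 = 11.867 → N_min = 12.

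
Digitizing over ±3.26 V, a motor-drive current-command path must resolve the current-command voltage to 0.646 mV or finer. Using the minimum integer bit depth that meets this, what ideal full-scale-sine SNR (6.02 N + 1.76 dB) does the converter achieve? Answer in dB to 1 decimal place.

Span: 3.26 V − (-3.26 V) = 6.52 V.
Need 2^N ≥ 6.52 V / 0.646 mV = 10090 → N_min = 14.
6.02(14) + 1.76 = 86.04 dB.

86.0 dB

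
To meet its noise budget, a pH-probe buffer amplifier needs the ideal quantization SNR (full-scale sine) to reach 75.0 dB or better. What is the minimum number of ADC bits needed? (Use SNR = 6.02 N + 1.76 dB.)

Solving 6.02 N ≥ 75.0 − 1.76: N ≥ 12.166. Round up → N = 13.

13 bits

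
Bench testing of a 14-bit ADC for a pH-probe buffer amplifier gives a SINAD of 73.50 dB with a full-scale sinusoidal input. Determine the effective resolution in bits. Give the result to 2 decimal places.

ENOB = (SINAD − 1.76) / 6.02 = (73.50 − 1.76) / 6.02 = 71.74 / 6.02 = 11.9169.

11.92 bits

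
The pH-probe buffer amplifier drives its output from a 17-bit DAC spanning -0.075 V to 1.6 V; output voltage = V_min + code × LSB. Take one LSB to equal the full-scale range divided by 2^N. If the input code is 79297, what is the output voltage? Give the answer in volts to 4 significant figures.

Span: 1.6 V − (-0.075 V) = 1.675 V. LSB = 1.675 V / 2^17.
Output = V_min + (79297/131072) × range = -0.075 + 0.604988 × 1.675 V
      = -0.075 V + 1.01336 V = 0.938355 V.

0.9384 V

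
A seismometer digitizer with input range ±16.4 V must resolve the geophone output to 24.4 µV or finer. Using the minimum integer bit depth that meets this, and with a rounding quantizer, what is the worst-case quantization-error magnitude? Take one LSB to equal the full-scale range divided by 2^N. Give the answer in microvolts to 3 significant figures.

Span: 16.4 V − (-16.4 V) = 32.8 V.
Levels needed ≥ 32.8/24.4 µV = 1.344e6. 2^21 = 2097152 suffices, so N_min = 21.
LSB = 32.8 V / 2^21 = 15.640 µV.
Max error for round-to-nearest is LSB/2 = 7.82 µV.

7.82 µV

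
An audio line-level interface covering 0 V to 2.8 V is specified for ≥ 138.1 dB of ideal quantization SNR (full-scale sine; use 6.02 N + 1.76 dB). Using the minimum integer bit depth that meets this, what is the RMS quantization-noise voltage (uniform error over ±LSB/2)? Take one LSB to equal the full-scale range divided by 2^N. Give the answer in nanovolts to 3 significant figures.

96.4 nV

Range is 2.8 V.
N ≥ (138.1 − 1.76)/6.02 = 22.648 → N_min = 23.
LSB = 2.8 V / 2^23 = 333.79 nV.
RMS noise = LSB/√12 = 96.4 nV.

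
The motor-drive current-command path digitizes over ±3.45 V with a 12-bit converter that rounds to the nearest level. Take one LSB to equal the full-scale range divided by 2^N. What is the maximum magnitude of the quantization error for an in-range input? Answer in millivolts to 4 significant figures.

The full-scale span is 3.45 − (-3.45) = 6.9 V.
Step size = 6.9/4096 V = 1.68457 mV.
A rounding quantizer has |error| ≤ LSB/2 = 0.8423 mV.

0.8423 mV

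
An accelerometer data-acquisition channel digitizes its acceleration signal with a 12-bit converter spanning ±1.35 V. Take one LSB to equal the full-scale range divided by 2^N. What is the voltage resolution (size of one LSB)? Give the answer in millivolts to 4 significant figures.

Full-scale range = 1.35 V − (-1.35 V) = 2.7 V.
There are 2^12 = 4096 steps.
LSB = 2.7 V / 2^12 = 0.6592 mV.

0.6592 mV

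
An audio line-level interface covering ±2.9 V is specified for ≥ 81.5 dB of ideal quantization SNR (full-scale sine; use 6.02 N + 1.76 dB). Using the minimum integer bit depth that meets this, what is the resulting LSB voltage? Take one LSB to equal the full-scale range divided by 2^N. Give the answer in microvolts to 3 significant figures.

354 µV

The full-scale span is 2.9 − (-2.9) = 5.8 V.
Solving 6.02 N ≥ 81.5 − 1.76: N ≥ 13.246. Round up → N = 14.
One LSB is 5.8 V / 16384 = 354 µV.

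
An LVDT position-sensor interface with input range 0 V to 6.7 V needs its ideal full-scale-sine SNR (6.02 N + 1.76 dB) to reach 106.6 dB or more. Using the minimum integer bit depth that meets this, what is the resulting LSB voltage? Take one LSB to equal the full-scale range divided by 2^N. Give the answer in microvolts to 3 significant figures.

Range is 6.7 V.
6.02 N + 1.76 ≥ 106.6 gives N ≥ 17.415, so the minimum integer is 18.
Step size = 6.7/262144 V = 25.6 µV.

25.6 µV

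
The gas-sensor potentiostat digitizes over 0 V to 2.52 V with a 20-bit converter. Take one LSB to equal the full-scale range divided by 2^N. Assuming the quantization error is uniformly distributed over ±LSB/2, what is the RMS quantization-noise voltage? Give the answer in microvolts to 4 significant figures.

0.6938 µV

Full-scale range = 2.52 V.
Step size = 2.52/1048576 V = 2.40326 µV.
σ_q = LSB/√12 = 2.40326 µV/3.4641 = 0.6938 µV.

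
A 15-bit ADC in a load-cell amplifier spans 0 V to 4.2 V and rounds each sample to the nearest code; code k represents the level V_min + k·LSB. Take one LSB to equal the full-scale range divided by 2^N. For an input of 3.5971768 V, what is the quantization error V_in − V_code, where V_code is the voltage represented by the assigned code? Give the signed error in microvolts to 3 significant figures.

V_FS = 4.2 V. LSB = 4.2 V / 2^15 ≈ 128.2 µV.
(3.5971768 − (0)) / LSB = 3.5971768 × 32768/4.2 = 28064.8308. Nearest integer: k = 28065.
Reconstructed level: 0 + 28065 × 4.2/32768 V = 3.5971984863 V.
Error = V_in − V_code = 3.5971768 − (3.5971984863) = −21.7 µV.

−21.7 µV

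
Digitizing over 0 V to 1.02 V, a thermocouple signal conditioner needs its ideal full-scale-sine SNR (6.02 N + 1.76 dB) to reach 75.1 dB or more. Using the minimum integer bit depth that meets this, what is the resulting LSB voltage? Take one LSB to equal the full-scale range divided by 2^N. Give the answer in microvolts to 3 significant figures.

125 µV

Range is 1.02 V.
6.02 N + 1.76 ≥ 75.1 gives N ≥ 12.183, so the minimum integer is 13.
Step size = 1.02/8192 V = 125 µV.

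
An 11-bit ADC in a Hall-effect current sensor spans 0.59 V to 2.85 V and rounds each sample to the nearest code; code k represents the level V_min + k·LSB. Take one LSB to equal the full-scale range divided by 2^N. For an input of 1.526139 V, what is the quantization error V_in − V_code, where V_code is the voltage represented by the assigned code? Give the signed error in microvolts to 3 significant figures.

+358 µV

Full-scale range = 2.85 V − (0.59 V) = 2.26 V. LSB = 2.26 V / 2^11 ≈ 1.104 mV.
Position in LSBs: (1.526139 − (0.59)) × 2048/2.26 = 848.3242; rounding gives k = 848.
V_code = V_min + k × range/2^11 = 0.59 + 848 × 2.26/2048 = 1.525781250 V.
e = 1.526139 − (1.525781250) = +358 µV.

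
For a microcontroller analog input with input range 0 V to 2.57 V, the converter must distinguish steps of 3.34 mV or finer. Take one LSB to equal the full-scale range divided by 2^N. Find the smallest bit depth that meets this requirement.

10 bits

Range is 2.57 V.
2.57 V / 3.34 mV = 769.5. Since 2^9 = 512 and 2^10 = 1024, N = 10.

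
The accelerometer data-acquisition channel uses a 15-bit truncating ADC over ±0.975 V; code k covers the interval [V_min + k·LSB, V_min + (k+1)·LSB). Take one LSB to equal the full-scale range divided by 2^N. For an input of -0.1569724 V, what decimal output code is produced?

13746

Range = 0.975 − (-0.975) = 1.95 V. LSB = 1.95 V / 2^15 ≈ 59.51 µV.
code = ⌊(V_in − V_min)/LSB⌋ = ⌊(V_in − V_min) × 2^15 / range⌋
     = ⌊(-0.1569724 − (-0.975)) × 32768 / 1.95⌋ = ⌊0.8180276 × 32768/1.95⌋
     = ⌊13746.220⌋ = 13746.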